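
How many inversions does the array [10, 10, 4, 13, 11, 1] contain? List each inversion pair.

Finding inversions in [10, 10, 4, 13, 11, 1]:

(0, 2): arr[0]=10 > arr[2]=4
(0, 5): arr[0]=10 > arr[5]=1
(1, 2): arr[1]=10 > arr[2]=4
(1, 5): arr[1]=10 > arr[5]=1
(2, 5): arr[2]=4 > arr[5]=1
(3, 4): arr[3]=13 > arr[4]=11
(3, 5): arr[3]=13 > arr[5]=1
(4, 5): arr[4]=11 > arr[5]=1

Total inversions: 8

The array has 8 inversion(s): (0,2), (0,5), (1,2), (1,5), (2,5), (3,4), (3,5), (4,5). Each pair (i,j) satisfies i < j and arr[i] > arr[j].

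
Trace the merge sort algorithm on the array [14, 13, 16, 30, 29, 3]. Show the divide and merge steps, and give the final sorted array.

Merge sort trace:

Split: [14, 13, 16, 30, 29, 3] -> [14, 13, 16] and [30, 29, 3]
  Split: [14, 13, 16] -> [14] and [13, 16]
    Split: [13, 16] -> [13] and [16]
    Merge: [13] + [16] -> [13, 16]
  Merge: [14] + [13, 16] -> [13, 14, 16]
  Split: [30, 29, 3] -> [30] and [29, 3]
    Split: [29, 3] -> [29] and [3]
    Merge: [29] + [3] -> [3, 29]
  Merge: [30] + [3, 29] -> [3, 29, 30]
Merge: [13, 14, 16] + [3, 29, 30] -> [3, 13, 14, 16, 29, 30]

Final sorted array: [3, 13, 14, 16, 29, 30]

The merge sort proceeds by recursively splitting the array and merging sorted halves.
After all merges, the sorted array is [3, 13, 14, 16, 29, 30].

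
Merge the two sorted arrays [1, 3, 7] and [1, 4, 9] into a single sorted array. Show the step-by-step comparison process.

Merging process:

Compare 1 vs 1: take 1 from left. Merged: [1]
Compare 3 vs 1: take 1 from right. Merged: [1, 1]
Compare 3 vs 4: take 3 from left. Merged: [1, 1, 3]
Compare 7 vs 4: take 4 from right. Merged: [1, 1, 3, 4]
Compare 7 vs 9: take 7 from left. Merged: [1, 1, 3, 4, 7]
Append remaining from right: [9]. Merged: [1, 1, 3, 4, 7, 9]

Final merged array: [1, 1, 3, 4, 7, 9]
Total comparisons: 5

The merged array is [1, 1, 3, 4, 7, 9], requiring 5 comparisons. The merge step runs in O(n) time where n is the total number of elements.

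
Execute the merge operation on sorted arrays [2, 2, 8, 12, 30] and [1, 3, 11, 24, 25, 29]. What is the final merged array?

Merging process:

Compare 2 vs 1: take 1 from right. Merged: [1]
Compare 2 vs 3: take 2 from left. Merged: [1, 2]
Compare 2 vs 3: take 2 from left. Merged: [1, 2, 2]
Compare 8 vs 3: take 3 from right. Merged: [1, 2, 2, 3]
Compare 8 vs 11: take 8 from left. Merged: [1, 2, 2, 3, 8]
Compare 12 vs 11: take 11 from right. Merged: [1, 2, 2, 3, 8, 11]
Compare 12 vs 24: take 12 from left. Merged: [1, 2, 2, 3, 8, 11, 12]
Compare 30 vs 24: take 24 from right. Merged: [1, 2, 2, 3, 8, 11, 12, 24]
Compare 30 vs 25: take 25 from right. Merged: [1, 2, 2, 3, 8, 11, 12, 24, 25]
Compare 30 vs 29: take 29 from right. Merged: [1, 2, 2, 3, 8, 11, 12, 24, 25, 29]
Append remaining from left: [30]. Merged: [1, 2, 2, 3, 8, 11, 12, 24, 25, 29, 30]

Final merged array: [1, 2, 2, 3, 8, 11, 12, 24, 25, 29, 30]
Total comparisons: 10

The merged array is [1, 2, 2, 3, 8, 11, 12, 24, 25, 29, 30], requiring 10 comparisons. The merge step runs in O(n) time where n is the total number of elements.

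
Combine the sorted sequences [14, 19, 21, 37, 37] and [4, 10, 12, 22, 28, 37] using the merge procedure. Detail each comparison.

Merging process:

Compare 14 vs 4: take 4 from right. Merged: [4]
Compare 14 vs 10: take 10 from right. Merged: [4, 10]
Compare 14 vs 12: take 12 from right. Merged: [4, 10, 12]
Compare 14 vs 22: take 14 from left. Merged: [4, 10, 12, 14]
Compare 19 vs 22: take 19 from left. Merged: [4, 10, 12, 14, 19]
Compare 21 vs 22: take 21 from left. Merged: [4, 10, 12, 14, 19, 21]
Compare 37 vs 22: take 22 from right. Merged: [4, 10, 12, 14, 19, 21, 22]
Compare 37 vs 28: take 28 from right. Merged: [4, 10, 12, 14, 19, 21, 22, 28]
Compare 37 vs 37: take 37 from left. Merged: [4, 10, 12, 14, 19, 21, 22, 28, 37]
Compare 37 vs 37: take 37 from left. Merged: [4, 10, 12, 14, 19, 21, 22, 28, 37, 37]
Append remaining from right: [37]. Merged: [4, 10, 12, 14, 19, 21, 22, 28, 37, 37, 37]

Final merged array: [4, 10, 12, 14, 19, 21, 22, 28, 37, 37, 37]
Total comparisons: 10

The merged array is [4, 10, 12, 14, 19, 21, 22, 28, 37, 37, 37], requiring 10 comparisons. The merge step runs in O(n) time where n is the total number of elements.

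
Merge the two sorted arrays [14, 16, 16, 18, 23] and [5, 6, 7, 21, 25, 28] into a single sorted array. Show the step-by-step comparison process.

Merging process:

Compare 14 vs 5: take 5 from right. Merged: [5]
Compare 14 vs 6: take 6 from right. Merged: [5, 6]
Compare 14 vs 7: take 7 from right. Merged: [5, 6, 7]
Compare 14 vs 21: take 14 from left. Merged: [5, 6, 7, 14]
Compare 16 vs 21: take 16 from left. Merged: [5, 6, 7, 14, 16]
Compare 16 vs 21: take 16 from left. Merged: [5, 6, 7, 14, 16, 16]
Compare 18 vs 21: take 18 from left. Merged: [5, 6, 7, 14, 16, 16, 18]
Compare 23 vs 21: take 21 from right. Merged: [5, 6, 7, 14, 16, 16, 18, 21]
Compare 23 vs 25: take 23 from left. Merged: [5, 6, 7, 14, 16, 16, 18, 21, 23]
Append remaining from right: [25, 28]. Merged: [5, 6, 7, 14, 16, 16, 18, 21, 23, 25, 28]

Final merged array: [5, 6, 7, 14, 16, 16, 18, 21, 23, 25, 28]
Total comparisons: 9

The merged array is [5, 6, 7, 14, 16, 16, 18, 21, 23, 25, 28], requiring 9 comparisons. The merge step runs in O(n) time where n is the total number of elements.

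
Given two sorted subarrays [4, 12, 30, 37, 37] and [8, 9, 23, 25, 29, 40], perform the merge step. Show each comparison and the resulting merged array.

Merging process:

Compare 4 vs 8: take 4 from left. Merged: [4]
Compare 12 vs 8: take 8 from right. Merged: [4, 8]
Compare 12 vs 9: take 9 from right. Merged: [4, 8, 9]
Compare 12 vs 23: take 12 from left. Merged: [4, 8, 9, 12]
Compare 30 vs 23: take 23 from right. Merged: [4, 8, 9, 12, 23]
Compare 30 vs 25: take 25 from right. Merged: [4, 8, 9, 12, 23, 25]
Compare 30 vs 29: take 29 from right. Merged: [4, 8, 9, 12, 23, 25, 29]
Compare 30 vs 40: take 30 from left. Merged: [4, 8, 9, 12, 23, 25, 29, 30]
Compare 37 vs 40: take 37 from left. Merged: [4, 8, 9, 12, 23, 25, 29, 30, 37]
Compare 37 vs 40: take 37 from left. Merged: [4, 8, 9, 12, 23, 25, 29, 30, 37, 37]
Append remaining from right: [40]. Merged: [4, 8, 9, 12, 23, 25, 29, 30, 37, 37, 40]

Final merged array: [4, 8, 9, 12, 23, 25, 29, 30, 37, 37, 40]
Total comparisons: 10

The merged array is [4, 8, 9, 12, 23, 25, 29, 30, 37, 37, 40], requiring 10 comparisons. The merge step runs in O(n) time where n is the total number of elements.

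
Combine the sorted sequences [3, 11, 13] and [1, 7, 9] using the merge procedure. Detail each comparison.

Merging process:

Compare 3 vs 1: take 1 from right. Merged: [1]
Compare 3 vs 7: take 3 from left. Merged: [1, 3]
Compare 11 vs 7: take 7 from right. Merged: [1, 3, 7]
Compare 11 vs 9: take 9 from right. Merged: [1, 3, 7, 9]
Append remaining from left: [11, 13]. Merged: [1, 3, 7, 9, 11, 13]

Final merged array: [1, 3, 7, 9, 11, 13]
Total comparisons: 4

The merged array is [1, 3, 7, 9, 11, 13], requiring 4 comparisons. The merge step runs in O(n) time where n is the total number of elements.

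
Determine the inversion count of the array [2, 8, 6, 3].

Finding inversions in [2, 8, 6, 3]:

(1, 2): arr[1]=8 > arr[2]=6
(1, 3): arr[1]=8 > arr[3]=3
(2, 3): arr[2]=6 > arr[3]=3

Total inversions: 3

The array has 3 inversion(s): (1,2), (1,3), (2,3). Each pair (i,j) satisfies i < j and arr[i] > arr[j].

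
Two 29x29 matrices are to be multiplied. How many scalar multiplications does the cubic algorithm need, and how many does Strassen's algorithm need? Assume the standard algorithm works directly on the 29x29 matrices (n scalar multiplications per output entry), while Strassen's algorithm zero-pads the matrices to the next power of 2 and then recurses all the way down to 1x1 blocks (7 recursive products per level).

Matrix multiplication for 29x29 matrices:

Strassen's algorithm requires power-of-2 dimensions. Pad 29x29 to 32x32 (next power of 2).

Standard algorithm: 29^3 = 24389 multiplications
Strassen's algorithm: 7^(log2(32)) = 7^5 = 16807 multiplications
Savings: 24389 - 16807 = 7582 multiplications

Standard: 24389 multiplications (29^3). Strassen: 16807 multiplications (7^5, after padding to 32x32). Strassen reduces 8 recursive multiplications to 7 at each level.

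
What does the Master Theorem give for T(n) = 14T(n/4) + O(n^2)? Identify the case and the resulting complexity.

Master Theorem for T(n) = 14T(n/4) + O(n^2):

a = 14, b = 4, c = 2
log_b(a) = log_4(14) = 1.9037

Case 3: c = 2 > log_4(14) = 1.9037
T(n) = O(n^2) = O(n^2)

For T(n) = 14T(n/4) + O(n^2): log_4(14) = 1.9037. This is Case 3 of the Master Theorem (c > log_b(a), work dominated by root), giving O(n^2).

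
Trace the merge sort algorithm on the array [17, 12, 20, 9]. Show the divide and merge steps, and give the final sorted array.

Merge sort trace:

Split: [17, 12, 20, 9] -> [17, 12] and [20, 9]
  Split: [17, 12] -> [17] and [12]
  Merge: [17] + [12] -> [12, 17]
  Split: [20, 9] -> [20] and [9]
  Merge: [20] + [9] -> [9, 20]
Merge: [12, 17] + [9, 20] -> [9, 12, 17, 20]

Final sorted array: [9, 12, 17, 20]

The merge sort proceeds by recursively splitting the array and merging sorted halves.
After all merges, the sorted array is [9, 12, 17, 20].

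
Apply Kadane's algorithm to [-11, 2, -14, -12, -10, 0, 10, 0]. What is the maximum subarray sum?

Using Kadane's algorithm on [-11, 2, -14, -12, -10, 0, 10, 0]:

Scanning through the array:
Position 1 (value 2): max_ending_here = 2, max_so_far = 2
Position 2 (value -14): max_ending_here = -12, max_so_far = 2
Position 3 (value -12): max_ending_here = -12, max_so_far = 2
Position 4 (value -10): max_ending_here = -10, max_so_far = 2
Position 5 (value 0): max_ending_here = 0, max_so_far = 2
Position 6 (value 10): max_ending_here = 10, max_so_far = 10
Position 7 (value 0): max_ending_here = 10, max_so_far = 10

Maximum subarray: [0, 10]
Maximum sum: 10

The maximum subarray is [0, 10] with sum 10. This subarray runs from index 5 to index 6.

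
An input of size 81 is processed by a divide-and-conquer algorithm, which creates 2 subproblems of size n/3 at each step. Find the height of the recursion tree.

For divide and conquer with division factor 3:

Problem sizes at each level:
Level 0: 81
Level 1: 27
Level 2: 9
Level 3: 3
Level 4: 1

The root is level 0 and the size-1 base case is level 4 (the tree spans levels 0 through 4, i.e. 5 levels counting the root), so the depth is the number of divisions: log_3(81) = 4

The recursion tree depth is log_3(81) = 4. At each level, the problem size is divided by 3, so it takes 4 divisions to reduce to a base case of size 1. The algorithm makes 2 recursive calls at each level.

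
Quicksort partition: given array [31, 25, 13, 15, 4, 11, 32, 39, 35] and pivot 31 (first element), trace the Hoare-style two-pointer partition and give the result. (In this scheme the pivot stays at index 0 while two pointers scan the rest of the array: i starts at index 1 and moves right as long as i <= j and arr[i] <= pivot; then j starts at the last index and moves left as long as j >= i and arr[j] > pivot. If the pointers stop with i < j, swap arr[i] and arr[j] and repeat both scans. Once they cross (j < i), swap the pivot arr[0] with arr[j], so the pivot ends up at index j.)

Hoare-style two-pointer partition with pivot = 31:

Initial array: [31, 25, 13, 15, 4, 11, 32, 39, 35]

Pointers start at i = 1, j = 8.
i ends at 6, j ends at 5: the pointers have crossed (j < i), so scanning stops.

Swap pivot arr[0] with arr[5] to place pivot at position 5: [11, 25, 13, 15, 4, 31, 32, 39, 35]
Pivot position: 5

After partitioning with pivot 31, the array becomes [11, 25, 13, 15, 4, 31, 32, 39, 35]. The pivot is placed at index 5. All elements to the left of the pivot are <= 31, and all elements to the right are > 31.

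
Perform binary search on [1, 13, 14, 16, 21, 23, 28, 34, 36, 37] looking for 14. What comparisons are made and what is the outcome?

Binary search for 14 in [1, 13, 14, 16, 21, 23, 28, 34, 36, 37]:

lo=0, hi=9, mid=4, arr[mid]=21 -> 21 > 14, search left half
lo=0, hi=3, mid=1, arr[mid]=13 -> 13 < 14, search right half
lo=2, hi=3, mid=2, arr[mid]=14 -> Found target at index 2!

Binary search finds 14 at index 2 after 3 comparisons. The search repeatedly halves the search space by comparing with the middle element.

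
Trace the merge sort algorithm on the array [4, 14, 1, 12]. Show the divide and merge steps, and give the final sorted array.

Merge sort trace:

Split: [4, 14, 1, 12] -> [4, 14] and [1, 12]
  Split: [4, 14] -> [4] and [14]
  Merge: [4] + [14] -> [4, 14]
  Split: [1, 12] -> [1] and [12]
  Merge: [1] + [12] -> [1, 12]
Merge: [4, 14] + [1, 12] -> [1, 4, 12, 14]

Final sorted array: [1, 4, 12, 14]

The merge sort proceeds by recursively splitting the array and merging sorted halves.
After all merges, the sorted array is [1, 4, 12, 14].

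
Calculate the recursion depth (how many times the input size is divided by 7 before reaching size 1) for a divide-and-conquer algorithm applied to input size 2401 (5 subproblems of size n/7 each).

For divide and conquer with division factor 7:

Problem sizes at each level:
Level 0: 2401
Level 1: 343
Level 2: 49
Level 3: 7
Level 4: 1

The root is level 0 and the size-1 base case is level 4 (the tree spans levels 0 through 4, i.e. 5 levels counting the root), so the depth is the number of divisions: log_7(2401) = 4

The recursion tree depth is log_7(2401) = 4. At each level, the problem size is divided by 7, so it takes 4 divisions to reduce to a base case of size 1. The algorithm makes 5 recursive calls at each level.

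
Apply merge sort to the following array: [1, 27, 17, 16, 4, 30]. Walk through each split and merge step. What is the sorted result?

Merge sort trace:

Split: [1, 27, 17, 16, 4, 30] -> [1, 27, 17] and [16, 4, 30]
  Split: [1, 27, 17] -> [1] and [27, 17]
    Split: [27, 17] -> [27] and [17]
    Merge: [27] + [17] -> [17, 27]
  Merge: [1] + [17, 27] -> [1, 17, 27]
  Split: [16, 4, 30] -> [16] and [4, 30]
    Split: [4, 30] -> [4] and [30]
    Merge: [4] + [30] -> [4, 30]
  Merge: [16] + [4, 30] -> [4, 16, 30]
Merge: [1, 17, 27] + [4, 16, 30] -> [1, 4, 16, 17, 27, 30]

Final sorted array: [1, 4, 16, 17, 27, 30]

The merge sort proceeds by recursively splitting the array and merging sorted halves.
After all merges, the sorted array is [1, 4, 16, 17, 27, 30].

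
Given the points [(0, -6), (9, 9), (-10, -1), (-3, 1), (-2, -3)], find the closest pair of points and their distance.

Computing all pairwise distances among 5 points:

d((0, -6), (9, 9)) = 17.4929
d((0, -6), (-10, -1)) = 11.1803
d((0, -6), (-3, 1)) = 7.6158
d((0, -6), (-2, -3)) = 3.6056 <-- minimum
d((9, 9), (-10, -1)) = 21.4709
d((9, 9), (-3, 1)) = 14.4222
d((9, 9), (-2, -3)) = 16.2788
d((-10, -1), (-3, 1)) = 7.2801
d((-10, -1), (-2, -3)) = 8.2462
d((-3, 1), (-2, -3)) = 4.1231

Closest pair: (0, -6) and (-2, -3) with distance 3.6056

The closest pair is (0, -6) and (-2, -3) with Euclidean distance 3.6056. For 5 points, brute-force pairwise comparison is shown above. For large n, the divide-and-conquer algorithm (sort by x, recurse on halves, check the dividing strip) achieves O(n log n).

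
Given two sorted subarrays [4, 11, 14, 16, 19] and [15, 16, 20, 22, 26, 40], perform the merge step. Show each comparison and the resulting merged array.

Merging process:

Compare 4 vs 15: take 4 from left. Merged: [4]
Compare 11 vs 15: take 11 from left. Merged: [4, 11]
Compare 14 vs 15: take 14 from left. Merged: [4, 11, 14]
Compare 16 vs 15: take 15 from right. Merged: [4, 11, 14, 15]
Compare 16 vs 16: take 16 from left. Merged: [4, 11, 14, 15, 16]
Compare 19 vs 16: take 16 from right. Merged: [4, 11, 14, 15, 16, 16]
Compare 19 vs 20: take 19 from left. Merged: [4, 11, 14, 15, 16, 16, 19]
Append remaining from right: [20, 22, 26, 40]. Merged: [4, 11, 14, 15, 16, 16, 19, 20, 22, 26, 40]

Final merged array: [4, 11, 14, 15, 16, 16, 19, 20, 22, 26, 40]
Total comparisons: 7

The merged array is [4, 11, 14, 15, 16, 16, 19, 20, 22, 26, 40], requiring 7 comparisons. The merge step runs in O(n) time where n is the total number of elements.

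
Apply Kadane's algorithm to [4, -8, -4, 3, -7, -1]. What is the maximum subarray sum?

Using Kadane's algorithm on [4, -8, -4, 3, -7, -1]:

Scanning through the array:
Position 1 (value -8): max_ending_here = -4, max_so_far = 4
Position 2 (value -4): max_ending_here = -4, max_so_far = 4
Position 3 (value 3): max_ending_here = 3, max_so_far = 4
Position 4 (value -7): max_ending_here = -4, max_so_far = 4
Position 5 (value -1): max_ending_here = -1, max_so_far = 4

Maximum subarray: [4]
Maximum sum: 4

The maximum subarray is [4] with sum 4. This subarray runs from index 0 to index 0.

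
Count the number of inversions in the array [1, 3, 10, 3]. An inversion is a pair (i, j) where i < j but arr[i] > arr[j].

Finding inversions in [1, 3, 10, 3]:

(2, 3): arr[2]=10 > arr[3]=3

Total inversions: 1

The array has 1 inversion(s): (2,3). Each pair (i,j) satisfies i < j and arr[i] > arr[j].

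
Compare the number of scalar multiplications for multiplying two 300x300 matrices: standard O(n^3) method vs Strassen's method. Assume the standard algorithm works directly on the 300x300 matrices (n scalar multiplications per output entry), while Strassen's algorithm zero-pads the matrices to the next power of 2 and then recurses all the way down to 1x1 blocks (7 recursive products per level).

Matrix multiplication for 300x300 matrices:

Strassen's algorithm requires power-of-2 dimensions. Pad 300x300 to 512x512 (next power of 2).

Standard algorithm: 300^3 = 27000000 multiplications
Strassen's algorithm: 7^(log2(512)) = 7^9 = 40353607 multiplications
Difference: 27000000 - 40353607 = -13353607 (Strassen uses MORE here due to padding overhead — for small or just-over-power-of-2 n, padding can outweigh the per-level savings)

Standard: 27000000 multiplications (300^3). Strassen: 40353607 multiplications (7^9, after padding to 512x512). Strassen reduces 8 recursive multiplications to 7 at each level.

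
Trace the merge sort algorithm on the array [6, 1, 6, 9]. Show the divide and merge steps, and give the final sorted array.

Merge sort trace:

Split: [6, 1, 6, 9] -> [6, 1] and [6, 9]
  Split: [6, 1] -> [6] and [1]
  Merge: [6] + [1] -> [1, 6]
  Split: [6, 9] -> [6] and [9]
  Merge: [6] + [9] -> [6, 9]
Merge: [1, 6] + [6, 9] -> [1, 6, 6, 9]

Final sorted array: [1, 6, 6, 9]

The merge sort proceeds by recursively splitting the array and merging sorted halves.
After all merges, the sorted array is [1, 6, 6, 9].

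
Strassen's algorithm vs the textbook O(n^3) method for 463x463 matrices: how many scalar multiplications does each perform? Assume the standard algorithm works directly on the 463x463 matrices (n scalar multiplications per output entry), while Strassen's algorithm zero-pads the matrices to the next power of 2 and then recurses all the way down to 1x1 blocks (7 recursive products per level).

Matrix multiplication for 463x463 matrices:

Strassen's algorithm requires power-of-2 dimensions. Pad 463x463 to 512x512 (next power of 2).

Standard algorithm: 463^3 = 99252847 multiplications
Strassen's algorithm: 7^(log2(512)) = 7^9 = 40353607 multiplications
Savings: 99252847 - 40353607 = 58899240 multiplications

Standard: 99252847 multiplications (463^3). Strassen: 40353607 multiplications (7^9, after padding to 512x512). Strassen reduces 8 recursive multiplications to 7 at each level.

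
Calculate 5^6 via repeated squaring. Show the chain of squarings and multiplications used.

Computing 5^6 by squaring (build up from 5^1; each line after the first costs one multiplication):

5^1 = 5
5^2 = (5^1)^2 = 5^2 = 25
5^3 = 5 * 5^2 = 5 * 25 = 125
5^6 = (5^3)^2 = 125^2 = 15625

Result: 15625
Multiplications needed: 3 (3 lines after 5^1)

5^6 = 15625. Using exponentiation by squaring, this requires 3 multiplications. The key idea: if the exponent is even, square the half-power; if odd, multiply by the base once.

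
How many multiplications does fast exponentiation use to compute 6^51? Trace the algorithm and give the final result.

Computing 6^51 by squaring (build up from 6^1; each line after the first costs one multiplication):

6^1 = 6
6^2 = (6^1)^2 = 6^2 = 36
6^3 = 6 * 6^2 = 6 * 36 = 216
6^6 = (6^3)^2 = 216^2 = 46656
6^12 = (6^6)^2 = 46656^2 = 2176782336
6^24 = (6^12)^2 = 2176782336^2 = 4738381338321616896
6^25 = 6 * 6^24 = 6 * 4738381338321616896 = 28430288029929701376
6^50 = (6^25)^2 = 28430288029929701376^2 = 808281277464764060643139600456536293376
6^51 = 6 * 6^50 = 6 * 808281277464764060643139600456536293376 = 4849687664788584363858837602739217760256

Result: 4849687664788584363858837602739217760256
Multiplications needed: 8 (8 lines after 6^1)

6^51 = 4849687664788584363858837602739217760256. Using exponentiation by squaring, this requires 8 multiplications. The key idea: if the exponent is even, square the half-power; if odd, multiply by the base once.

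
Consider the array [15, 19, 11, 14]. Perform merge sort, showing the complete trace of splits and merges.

Merge sort trace:

Split: [15, 19, 11, 14] -> [15, 19] and [11, 14]
  Split: [15, 19] -> [15] and [19]
  Merge: [15] + [19] -> [15, 19]
  Split: [11, 14] -> [11] and [14]
  Merge: [11] + [14] -> [11, 14]
Merge: [15, 19] + [11, 14] -> [11, 14, 15, 19]

Final sorted array: [11, 14, 15, 19]

The merge sort proceeds by recursively splitting the array and merging sorted halves.
After all merges, the sorted array is [11, 14, 15, 19].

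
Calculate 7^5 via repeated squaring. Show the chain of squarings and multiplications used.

Computing 7^5 by squaring (build up from 7^1; each line after the first costs one multiplication):

7^1 = 7
7^2 = (7^1)^2 = 7^2 = 49
7^4 = (7^2)^2 = 49^2 = 2401
7^5 = 7 * 7^4 = 7 * 2401 = 16807

Result: 16807
Multiplications needed: 3 (3 lines after 7^1)

7^5 = 16807. Using exponentiation by squaring, this requires 3 multiplications. The key idea: if the exponent is even, square the half-power; if odd, multiply by the base once.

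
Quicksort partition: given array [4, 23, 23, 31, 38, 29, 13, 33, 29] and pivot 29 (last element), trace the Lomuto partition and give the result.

Lomuto partition with pivot = 29:

Initial array: [4, 23, 23, 31, 38, 29, 13, 33, 29]

arr[0]=4 <= 29: swap with position 0, array becomes [4, 23, 23, 31, 38, 29, 13, 33, 29]
arr[1]=23 <= 29: swap with position 1, array becomes [4, 23, 23, 31, 38, 29, 13, 33, 29]
arr[2]=23 <= 29: swap with position 2, array becomes [4, 23, 23, 31, 38, 29, 13, 33, 29]
arr[3]=31 > 29: no swap
arr[4]=38 > 29: no swap
arr[5]=29 <= 29: swap with position 3, array becomes [4, 23, 23, 29, 38, 31, 13, 33, 29]
arr[6]=13 <= 29: swap with position 4, array becomes [4, 23, 23, 29, 13, 31, 38, 33, 29]
arr[7]=33 > 29: no swap

Place pivot at position 5: [4, 23, 23, 29, 13, 29, 38, 33, 31]
Pivot position: 5

After partitioning with pivot 29, the array becomes [4, 23, 23, 29, 13, 29, 38, 33, 31]. The pivot is placed at index 5. All elements to the left of the pivot are <= 29, and all elements to the right are > 29.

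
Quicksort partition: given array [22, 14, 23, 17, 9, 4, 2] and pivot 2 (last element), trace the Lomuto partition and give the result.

Lomuto partition with pivot = 2:

Initial array: [22, 14, 23, 17, 9, 4, 2]

arr[0]=22 > 2: no swap
arr[1]=14 > 2: no swap
arr[2]=23 > 2: no swap
arr[3]=17 > 2: no swap
arr[4]=9 > 2: no swap
arr[5]=4 > 2: no swap

Place pivot at position 0: [2, 14, 23, 17, 9, 4, 22]
Pivot position: 0

After partitioning with pivot 2, the array becomes [2, 14, 23, 17, 9, 4, 22]. The pivot is placed at index 0. All elements to the left of the pivot are <= 2, and all elements to the right are > 2.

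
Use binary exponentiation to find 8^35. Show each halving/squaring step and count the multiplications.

Computing 8^35 by squaring (build up from 8^1; each line after the first costs one multiplication):

8^1 = 8
8^2 = (8^1)^2 = 8^2 = 64
8^4 = (8^2)^2 = 64^2 = 4096
8^8 = (8^4)^2 = 4096^2 = 16777216
8^16 = (8^8)^2 = 16777216^2 = 281474976710656
8^17 = 8 * 8^16 = 8 * 281474976710656 = 2251799813685248
8^34 = (8^17)^2 = 2251799813685248^2 = 5070602400912917605986812821504
8^35 = 8 * 8^34 = 8 * 5070602400912917605986812821504 = 40564819207303340847894502572032

Result: 40564819207303340847894502572032
Multiplications needed: 7 (7 lines after 8^1)

8^35 = 40564819207303340847894502572032. Using exponentiation by squaring, this requires 7 multiplications. The key idea: if the exponent is even, square the half-power; if odd, multiply by the base once.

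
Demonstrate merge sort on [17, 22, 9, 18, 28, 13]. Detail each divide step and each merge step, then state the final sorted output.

Merge sort trace:

Split: [17, 22, 9, 18, 28, 13] -> [17, 22, 9] and [18, 28, 13]
  Split: [17, 22, 9] -> [17] and [22, 9]
    Split: [22, 9] -> [22] and [9]
    Merge: [22] + [9] -> [9, 22]
  Merge: [17] + [9, 22] -> [9, 17, 22]
  Split: [18, 28, 13] -> [18] and [28, 13]
    Split: [28, 13] -> [28] and [13]
    Merge: [28] + [13] -> [13, 28]
  Merge: [18] + [13, 28] -> [13, 18, 28]
Merge: [9, 17, 22] + [13, 18, 28] -> [9, 13, 17, 18, 22, 28]

Final sorted array: [9, 13, 17, 18, 22, 28]

The merge sort proceeds by recursively splitting the array and merging sorted halves.
After all merges, the sorted array is [9, 13, 17, 18, 22, 28].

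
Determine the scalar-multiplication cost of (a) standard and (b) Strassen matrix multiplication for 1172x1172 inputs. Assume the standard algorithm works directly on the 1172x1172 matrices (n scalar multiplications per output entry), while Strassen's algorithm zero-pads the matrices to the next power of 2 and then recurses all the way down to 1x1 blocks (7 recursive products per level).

Matrix multiplication for 1172x1172 matrices:

Strassen's algorithm requires power-of-2 dimensions. Pad 1172x1172 to 2048x2048 (next power of 2).

Standard algorithm: 1172^3 = 1609840448 multiplications
Strassen's algorithm: 7^(log2(2048)) = 7^11 = 1977326743 multiplications
Difference: 1609840448 - 1977326743 = -367486295 (Strassen uses MORE here due to padding overhead — for small or just-over-power-of-2 n, padding can outweigh the per-level savings)

Standard: 1609840448 multiplications (1172^3). Strassen: 1977326743 multiplications (7^11, after padding to 2048x2048). Strassen reduces 8 recursive multiplications to 7 at each level.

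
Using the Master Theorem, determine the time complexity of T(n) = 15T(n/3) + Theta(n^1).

Master Theorem for T(n) = 15T(n/3) + O(n^1):

a = 15, b = 3, c = 1
log_b(a) = log_3(15) = 2.4650

Case 1: c = 1 < log_3(15) = 2.4650
T(n) = O(n^(log_3 15))

For T(n) = 15T(n/3) + O(n^1): log_3(15) = 2.4650. This is Case 1 of the Master Theorem (c < log_b(a), work dominated by leaves), giving O(n^(log_3 15)).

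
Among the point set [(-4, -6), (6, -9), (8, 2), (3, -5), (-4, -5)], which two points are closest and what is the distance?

Computing all pairwise distances among 5 points:

d((-4, -6), (6, -9)) = 10.4403
d((-4, -6), (8, 2)) = 14.4222
d((-4, -6), (3, -5)) = 7.0711
d((-4, -6), (-4, -5)) = 1.0 <-- minimum
d((6, -9), (8, 2)) = 11.1803
d((6, -9), (3, -5)) = 5.0
d((6, -9), (-4, -5)) = 10.7703
d((8, 2), (3, -5)) = 8.6023
d((8, 2), (-4, -5)) = 13.8924
d((3, -5), (-4, -5)) = 7.0

Closest pair: (-4, -6) and (-4, -5) with distance 1.0

The closest pair is (-4, -6) and (-4, -5) with Euclidean distance 1.0. For 5 points, brute-force pairwise comparison is shown above. For large n, the divide-and-conquer algorithm (sort by x, recurse on halves, check the dividing strip) achieves O(n log n).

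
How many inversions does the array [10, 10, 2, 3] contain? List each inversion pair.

Finding inversions in [10, 10, 2, 3]:

(0, 2): arr[0]=10 > arr[2]=2
(0, 3): arr[0]=10 > arr[3]=3
(1, 2): arr[1]=10 > arr[2]=2
(1, 3): arr[1]=10 > arr[3]=3

Total inversions: 4

The array has 4 inversion(s): (0,2), (0,3), (1,2), (1,3). Each pair (i,j) satisfies i < j and arr[i] > arr[j].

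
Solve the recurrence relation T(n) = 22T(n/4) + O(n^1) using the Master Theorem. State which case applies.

Master Theorem for T(n) = 22T(n/4) + O(n^1):

a = 22, b = 4, c = 1
log_b(a) = log_4(22) = 2.2297

Case 1: c = 1 < log_4(22) = 2.2297
T(n) = O(n^(log_4 22))

For T(n) = 22T(n/4) + O(n^1): log_4(22) = 2.2297. This is Case 1 of the Master Theorem (c < log_b(a), work dominated by leaves), giving O(n^(log_4 22)).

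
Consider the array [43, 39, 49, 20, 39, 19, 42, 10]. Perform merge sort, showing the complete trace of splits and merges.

Merge sort trace:

Split: [43, 39, 49, 20, 39, 19, 42, 10] -> [43, 39, 49, 20] and [39, 19, 42, 10]
  Split: [43, 39, 49, 20] -> [43, 39] and [49, 20]
    Split: [43, 39] -> [43] and [39]
    Merge: [43] + [39] -> [39, 43]
    Split: [49, 20] -> [49] and [20]
    Merge: [49] + [20] -> [20, 49]
  Merge: [39, 43] + [20, 49] -> [20, 39, 43, 49]
  Split: [39, 19, 42, 10] -> [39, 19] and [42, 10]
    Split: [39, 19] -> [39] and [19]
    Merge: [39] + [19] -> [19, 39]
    Split: [42, 10] -> [42] and [10]
    Merge: [42] + [10] -> [10, 42]
  Merge: [19, 39] + [10, 42] -> [10, 19, 39, 42]
Merge: [20, 39, 43, 49] + [10, 19, 39, 42] -> [10, 19, 20, 39, 39, 42, 43, 49]

Final sorted array: [10, 19, 20, 39, 39, 42, 43, 49]

The merge sort proceeds by recursively splitting the array and merging sorted halves.
After all merges, the sorted array is [10, 19, 20, 39, 39, 42, 43, 49].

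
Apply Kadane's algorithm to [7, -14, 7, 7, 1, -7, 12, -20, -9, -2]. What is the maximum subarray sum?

Using Kadane's algorithm on [7, -14, 7, 7, 1, -7, 12, -20, -9, -2]:

Scanning through the array:
Position 1 (value -14): max_ending_here = -7, max_so_far = 7
Position 2 (value 7): max_ending_here = 7, max_so_far = 7
Position 3 (value 7): max_ending_here = 14, max_so_far = 14
Position 4 (value 1): max_ending_here = 15, max_so_far = 15
Position 5 (value -7): max_ending_here = 8, max_so_far = 15
Position 6 (value 12): max_ending_here = 20, max_so_far = 20
Position 7 (value -20): max_ending_here = 0, max_so_far = 20
Position 8 (value -9): max_ending_here = -9, max_so_far = 20
Position 9 (value -2): max_ending_here = -2, max_so_far = 20

Maximum subarray: [7, 7, 1, -7, 12]
Maximum sum: 20

The maximum subarray is [7, 7, 1, -7, 12] with sum 20. This subarray runs from index 2 to index 6.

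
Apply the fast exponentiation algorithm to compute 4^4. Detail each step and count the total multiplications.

Computing 4^4 by squaring (build up from 4^1; each line after the first costs one multiplication):

4^1 = 4
4^2 = (4^1)^2 = 4^2 = 16
4^4 = (4^2)^2 = 16^2 = 256

Result: 256
Multiplications needed: 2 (2 lines after 4^1)

4^4 = 256. Using exponentiation by squaring, this requires 2 multiplications. The key idea: if the exponent is even, square the half-power; if odd, multiply by the base once.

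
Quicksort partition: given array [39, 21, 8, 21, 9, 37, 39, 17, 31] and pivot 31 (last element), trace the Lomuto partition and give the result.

Lomuto partition with pivot = 31:

Initial array: [39, 21, 8, 21, 9, 37, 39, 17, 31]

arr[0]=39 > 31: no swap
arr[1]=21 <= 31: swap with position 0, array becomes [21, 39, 8, 21, 9, 37, 39, 17, 31]
arr[2]=8 <= 31: swap with position 1, array becomes [21, 8, 39, 21, 9, 37, 39, 17, 31]
arr[3]=21 <= 31: swap with position 2, array becomes [21, 8, 21, 39, 9, 37, 39, 17, 31]
arr[4]=9 <= 31: swap with position 3, array becomes [21, 8, 21, 9, 39, 37, 39, 17, 31]
arr[5]=37 > 31: no swap
arr[6]=39 > 31: no swap
arr[7]=17 <= 31: swap with position 4, array becomes [21, 8, 21, 9, 17, 37, 39, 39, 31]

Place pivot at position 5: [21, 8, 21, 9, 17, 31, 39, 39, 37]
Pivot position: 5

After partitioning with pivot 31, the array becomes [21, 8, 21, 9, 17, 31, 39, 39, 37]. The pivot is placed at index 5. All elements to the left of the pivot are <= 31, and all elements to the right are > 31.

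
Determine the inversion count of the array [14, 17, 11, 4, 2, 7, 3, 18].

Finding inversions in [14, 17, 11, 4, 2, 7, 3, 18]:

(0, 2): arr[0]=14 > arr[2]=11
(0, 3): arr[0]=14 > arr[3]=4
(0, 4): arr[0]=14 > arr[4]=2
(0, 5): arr[0]=14 > arr[5]=7
(0, 6): arr[0]=14 > arr[6]=3
(1, 2): arr[1]=17 > arr[2]=11
(1, 3): arr[1]=17 > arr[3]=4
(1, 4): arr[1]=17 > arr[4]=2
(1, 5): arr[1]=17 > arr[5]=7
(1, 6): arr[1]=17 > arr[6]=3
(2, 3): arr[2]=11 > arr[3]=4
(2, 4): arr[2]=11 > arr[4]=2
(2, 5): arr[2]=11 > arr[5]=7
(2, 6): arr[2]=11 > arr[6]=3
(3, 4): arr[3]=4 > arr[4]=2
(3, 6): arr[3]=4 > arr[6]=3
(5, 6): arr[5]=7 > arr[6]=3

Total inversions: 17

The array has 17 inversion(s): (0,2), (0,3), (0,4), (0,5), (0,6), (1,2), (1,3), (1,4), (1,5), (1,6), (2,3), (2,4), (2,5), (2,6), (3,4), (3,6), (5,6). Each pair (i,j) satisfies i < j and arr[i] > arr[j].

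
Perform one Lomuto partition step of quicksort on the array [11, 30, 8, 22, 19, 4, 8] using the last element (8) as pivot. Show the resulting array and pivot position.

Lomuto partition with pivot = 8:

Initial array: [11, 30, 8, 22, 19, 4, 8]

arr[0]=11 > 8: no swap
arr[1]=30 > 8: no swap
arr[2]=8 <= 8: swap with position 0, array becomes [8, 30, 11, 22, 19, 4, 8]
arr[3]=22 > 8: no swap
arr[4]=19 > 8: no swap
arr[5]=4 <= 8: swap with position 1, array becomes [8, 4, 11, 22, 19, 30, 8]

Place pivot at position 2: [8, 4, 8, 22, 19, 30, 11]
Pivot position: 2

After partitioning with pivot 8, the array becomes [8, 4, 8, 22, 19, 30, 11]. The pivot is placed at index 2. All elements to the left of the pivot are <= 8, and all elements to the right are > 8.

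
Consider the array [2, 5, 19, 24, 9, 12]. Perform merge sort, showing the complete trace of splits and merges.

Merge sort trace:

Split: [2, 5, 19, 24, 9, 12] -> [2, 5, 19] and [24, 9, 12]
  Split: [2, 5, 19] -> [2] and [5, 19]
    Split: [5, 19] -> [5] and [19]
    Merge: [5] + [19] -> [5, 19]
  Merge: [2] + [5, 19] -> [2, 5, 19]
  Split: [24, 9, 12] -> [24] and [9, 12]
    Split: [9, 12] -> [9] and [12]
    Merge: [9] + [12] -> [9, 12]
  Merge: [24] + [9, 12] -> [9, 12, 24]
Merge: [2, 5, 19] + [9, 12, 24] -> [2, 5, 9, 12, 19, 24]

Final sorted array: [2, 5, 9, 12, 19, 24]

The merge sort proceeds by recursively splitting the array and merging sorted halves.
After all merges, the sorted array is [2, 5, 9, 12, 19, 24].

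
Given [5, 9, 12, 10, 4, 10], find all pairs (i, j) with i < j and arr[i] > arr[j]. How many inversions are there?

Finding inversions in [5, 9, 12, 10, 4, 10]:

(0, 4): arr[0]=5 > arr[4]=4
(1, 4): arr[1]=9 > arr[4]=4
(2, 3): arr[2]=12 > arr[3]=10
(2, 4): arr[2]=12 > arr[4]=4
(2, 5): arr[2]=12 > arr[5]=10
(3, 4): arr[3]=10 > arr[4]=4

Total inversions: 6

The array has 6 inversion(s): (0,4), (1,4), (2,3), (2,4), (2,5), (3,4). Each pair (i,j) satisfies i < j and arr[i] > arr[j].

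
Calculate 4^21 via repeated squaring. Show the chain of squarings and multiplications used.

Computing 4^21 by squaring (build up from 4^1; each line after the first costs one multiplication):

4^1 = 4
4^2 = (4^1)^2 = 4^2 = 16
4^4 = (4^2)^2 = 16^2 = 256
4^5 = 4 * 4^4 = 4 * 256 = 1024
4^10 = (4^5)^2 = 1024^2 = 1048576
4^20 = (4^10)^2 = 1048576^2 = 1099511627776
4^21 = 4 * 4^20 = 4 * 1099511627776 = 4398046511104

Result: 4398046511104
Multiplications needed: 6 (6 lines after 4^1)

4^21 = 4398046511104. Using exponentiation by squaring, this requires 6 multiplications. The key idea: if the exponent is even, square the half-power; if odd, multiply by the base once.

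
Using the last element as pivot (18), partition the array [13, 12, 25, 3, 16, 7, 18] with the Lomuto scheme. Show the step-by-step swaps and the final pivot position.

Lomuto partition with pivot = 18:

Initial array: [13, 12, 25, 3, 16, 7, 18]

arr[0]=13 <= 18: swap with position 0, array becomes [13, 12, 25, 3, 16, 7, 18]
arr[1]=12 <= 18: swap with position 1, array becomes [13, 12, 25, 3, 16, 7, 18]
arr[2]=25 > 18: no swap
arr[3]=3 <= 18: swap with position 2, array becomes [13, 12, 3, 25, 16, 7, 18]
arr[4]=16 <= 18: swap with position 3, array becomes [13, 12, 3, 16, 25, 7, 18]
arr[5]=7 <= 18: swap with position 4, array becomes [13, 12, 3, 16, 7, 25, 18]

Place pivot at position 5: [13, 12, 3, 16, 7, 18, 25]
Pivot position: 5

After partitioning with pivot 18, the array becomes [13, 12, 3, 16, 7, 18, 25]. The pivot is placed at index 5. All elements to the left of the pivot are <= 18, and all elements to the right are > 18.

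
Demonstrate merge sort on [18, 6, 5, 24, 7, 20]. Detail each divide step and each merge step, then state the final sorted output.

Merge sort trace:

Split: [18, 6, 5, 24, 7, 20] -> [18, 6, 5] and [24, 7, 20]
  Split: [18, 6, 5] -> [18] and [6, 5]
    Split: [6, 5] -> [6] and [5]
    Merge: [6] + [5] -> [5, 6]
  Merge: [18] + [5, 6] -> [5, 6, 18]
  Split: [24, 7, 20] -> [24] and [7, 20]
    Split: [7, 20] -> [7] and [20]
    Merge: [7] + [20] -> [7, 20]
  Merge: [24] + [7, 20] -> [7, 20, 24]
Merge: [5, 6, 18] + [7, 20, 24] -> [5, 6, 7, 18, 20, 24]

Final sorted array: [5, 6, 7, 18, 20, 24]

The merge sort proceeds by recursively splitting the array and merging sorted halves.
After all merges, the sorted array is [5, 6, 7, 18, 20, 24].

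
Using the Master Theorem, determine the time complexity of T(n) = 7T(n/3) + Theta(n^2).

Master Theorem for T(n) = 7T(n/3) + O(n^2):

a = 7, b = 3, c = 2
log_b(a) = log_3(7) = 1.7712

Case 3: c = 2 > log_3(7) = 1.7712
T(n) = O(n^2) = O(n^2)

For T(n) = 7T(n/3) + O(n^2): log_3(7) = 1.7712. This is Case 3 of the Master Theorem (c > log_b(a), work dominated by root), giving O(n^2).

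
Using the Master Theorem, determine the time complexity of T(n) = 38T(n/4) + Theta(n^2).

Master Theorem for T(n) = 38T(n/4) + O(n^2):

a = 38, b = 4, c = 2
log_b(a) = log_4(38) = 2.6240

Case 1: c = 2 < log_4(38) = 2.6240
T(n) = O(n^(log_4 38))

For T(n) = 38T(n/4) + O(n^2): log_4(38) = 2.6240. This is Case 1 of the Master Theorem (c < log_b(a), work dominated by leaves), giving O(n^(log_4 38)).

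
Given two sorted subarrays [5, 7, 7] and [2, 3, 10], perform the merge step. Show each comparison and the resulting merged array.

Merging process:

Compare 5 vs 2: take 2 from right. Merged: [2]
Compare 5 vs 3: take 3 from right. Merged: [2, 3]
Compare 5 vs 10: take 5 from left. Merged: [2, 3, 5]
Compare 7 vs 10: take 7 from left. Merged: [2, 3, 5, 7]
Compare 7 vs 10: take 7 from left. Merged: [2, 3, 5, 7, 7]
Append remaining from right: [10]. Merged: [2, 3, 5, 7, 7, 10]

Final merged array: [2, 3, 5, 7, 7, 10]
Total comparisons: 5

The merged array is [2, 3, 5, 7, 7, 10], requiring 5 comparisons. The merge step runs in O(n) time where n is the total number of elements.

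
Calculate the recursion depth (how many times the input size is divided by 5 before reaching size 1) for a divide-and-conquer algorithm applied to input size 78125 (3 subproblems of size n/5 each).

For divide and conquer with division factor 5:

Problem sizes at each level:
Level 0: 78125
Level 1: 15625
Level 2: 3125
Level 3: 625
Level 4: 125
Level 5: 25
Level 6: 5
Level 7: 1

The root is level 0 and the size-1 base case is level 7 (the tree spans levels 0 through 7, i.e. 8 levels counting the root), so the depth is the number of divisions: log_5(78125) = 7

The recursion tree depth is log_5(78125) = 7. At each level, the problem size is divided by 5, so it takes 7 divisions to reduce to a base case of size 1. The algorithm makes 3 recursive calls at each level.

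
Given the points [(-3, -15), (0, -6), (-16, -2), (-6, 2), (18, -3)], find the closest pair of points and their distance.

Computing all pairwise distances among 5 points:

d((-3, -15), (0, -6)) = 9.4868 <-- minimum
d((-3, -15), (-16, -2)) = 18.3848
d((-3, -15), (-6, 2)) = 17.2627
d((-3, -15), (18, -3)) = 24.1868
d((0, -6), (-16, -2)) = 16.4924
d((0, -6), (-6, 2)) = 10.0
d((0, -6), (18, -3)) = 18.2483
d((-16, -2), (-6, 2)) = 10.7703
d((-16, -2), (18, -3)) = 34.0147
d((-6, 2), (18, -3)) = 24.5153

Closest pair: (-3, -15) and (0, -6) with distance 9.4868

The closest pair is (-3, -15) and (0, -6) with Euclidean distance 9.4868. For 5 points, brute-force pairwise comparison is shown above. For large n, the divide-and-conquer algorithm (sort by x, recurse on halves, check the dividing strip) achieves O(n log n).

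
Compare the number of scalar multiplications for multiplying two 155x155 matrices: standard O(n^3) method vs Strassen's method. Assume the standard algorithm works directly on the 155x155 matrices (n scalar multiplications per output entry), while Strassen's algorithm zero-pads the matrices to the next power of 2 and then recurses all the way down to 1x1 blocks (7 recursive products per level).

Matrix multiplication for 155x155 matrices:

Strassen's algorithm requires power-of-2 dimensions. Pad 155x155 to 256x256 (next power of 2).

Standard algorithm: 155^3 = 3723875 multiplications
Strassen's algorithm: 7^(log2(256)) = 7^8 = 5764801 multiplications
Difference: 3723875 - 5764801 = -2040926 (Strassen uses MORE here due to padding overhead — for small or just-over-power-of-2 n, padding can outweigh the per-level savings)

Standard: 3723875 multiplications (155^3). Strassen: 5764801 multiplications (7^8, after padding to 256x256). Strassen reduces 8 recursive multiplications to 7 at each level.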